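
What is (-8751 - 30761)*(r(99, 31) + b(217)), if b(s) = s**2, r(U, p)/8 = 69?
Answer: -1882391192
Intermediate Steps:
r(U, p) = 552 (r(U, p) = 8*69 = 552)
(-8751 - 30761)*(r(99, 31) + b(217)) = (-8751 - 30761)*(552 + 217**2) = -39512*(552 + 47089) = -39512*47641 = -1882391192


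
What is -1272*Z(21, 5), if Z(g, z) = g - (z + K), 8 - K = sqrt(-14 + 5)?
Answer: -10176 - 3816*I ≈ -10176.0 - 3816.0*I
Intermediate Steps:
K = 8 - 3*I (K = 8 - sqrt(-14 + 5) = 8 - sqrt(-9) = 8 - 3*I ≈ 8.0 - 3.0*I)
Z(g, z) = -8 + g - z + 3*I (Z(g, z) = g - (z + (8 - 3*I)) = g - (8 + z - 3*I) = g + (-8 - z + 3*I) = -8 + g - z + 3*I)
-1272*Z(21, 5) = -1272*(-8 + 21 - 1*5 + 3*I) = -1272*(-8 + 21 - 5 + 3*I) = -1272*(8 + 3*I) = -10176 - 3816*I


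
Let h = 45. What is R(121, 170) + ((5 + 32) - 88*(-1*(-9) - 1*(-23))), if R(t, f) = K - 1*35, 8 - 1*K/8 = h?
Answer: -3110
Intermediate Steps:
K = -296 (K = 64 - 8*45 = 64 - 360 = -296)
R(t, f) = -331 (R(t, f) = -296 - 1*35 = -296 - 35 = -331)
R(121, 170) + ((5 + 32) - 88*(-1*(-9) - 1*(-23))) = -331 + ((5 + 32) - 88*(-1*(-9) - 1*(-23))) = -331 + (37 - 88*(9 + 23)) = -331 + (37 - 88*32) = -331 + (37 - 2816) = -331 - 2779 = -3110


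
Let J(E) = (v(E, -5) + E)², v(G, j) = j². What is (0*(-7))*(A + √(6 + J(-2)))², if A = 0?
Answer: 0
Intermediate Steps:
J(E) = (25 + E)² (J(E) = ((-5)² + E)² = (25 + E)²)
(0*(-7))*(A + √(6 + J(-2)))² = (0*(-7))*(0 + √(6 + (25 - 2)²))² = 0*(0 + √(6 + 23²))² = 0*(0 + √(6 + 529))² = 0*(0 + √535)² = 0*(√535)² = 0*535 = 0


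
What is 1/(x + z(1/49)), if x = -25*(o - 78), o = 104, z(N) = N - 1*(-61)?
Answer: -49/28860 ≈ -0.0016979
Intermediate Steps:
z(N) = 61 + N (z(N) = N + 61 = 61 + N)
x = -650 (x = -25*(104 - 78) = -25*26 = -650)
1/(x + z(1/49)) = 1/(-650 + (61 + 1/49)) = 1/(-650 + 2990/49) = 1/(-28860/49) = -49/28860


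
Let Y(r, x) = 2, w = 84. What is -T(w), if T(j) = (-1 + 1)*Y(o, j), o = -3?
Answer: 0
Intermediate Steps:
T(j) = 0 (T(j) = (-1 + 1)*2 = 0*2 = 0)
-T(w) = -1*0 = 0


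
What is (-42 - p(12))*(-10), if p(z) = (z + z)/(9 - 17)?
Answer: 390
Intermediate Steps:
p(z) = -z/4 (p(z) = (2*z)/(-8) = (2*z)*(-1/8) = -z/4)
(-42 - p(12))*(-10) = (-42 - (-1)*12/4)*(-10) = (-42 - 1*(-3))*(-10) = (-42 + 3)*(-10) = -39*(-10) = 390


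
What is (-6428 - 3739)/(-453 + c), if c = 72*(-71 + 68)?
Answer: 3389/223 ≈ 15.197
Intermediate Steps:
c = -216 (c = 72*(-3) = -216)
(-6428 - 3739)/(-453 + c) = (-6428 - 3739)/(-453 - 216) = -10167/(-669) = -10167*(-1/669) = 3389/223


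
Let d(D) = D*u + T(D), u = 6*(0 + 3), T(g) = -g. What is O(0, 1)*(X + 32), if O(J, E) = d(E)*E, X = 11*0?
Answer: 544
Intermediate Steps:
X = 0
u = 18 (u = 6*3 = 18)
d(D) = 17*D (d(D) = D*18 - D = 18*D - D = 17*D)
O(J, E) = 17*E² (O(J, E) = (17*E)*E = 17*E²)
O(0, 1)*(X + 32) = (17*1²)*(0 + 32) = (17*1)*32 = 17*32 = 544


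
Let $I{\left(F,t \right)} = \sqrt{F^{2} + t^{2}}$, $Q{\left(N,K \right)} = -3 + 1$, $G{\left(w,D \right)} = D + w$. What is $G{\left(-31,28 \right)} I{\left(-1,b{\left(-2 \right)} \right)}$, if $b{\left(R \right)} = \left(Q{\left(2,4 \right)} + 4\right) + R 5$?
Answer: $- 3 \sqrt{65} \approx -24.187$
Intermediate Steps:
$Q{\left(N,K \right)} = -2$
$b{\left(R \right)} = 2 + 5 R$ ($b{\left(R \right)} = \left(-2 + 4\right) + R 5 = 2 + 5 R$)
$G{\left(-31,28 \right)} I{\left(-1,b{\left(-2 \right)} \right)} = \left(28 - 31\right) \sqrt{\left(-1\right)^{2} + \left(2 + 5 \left(-2\right)\right)^{2}} = - 3 \sqrt{1 + \left(2 - 10\right)^{2}} = - 3 \sqrt{1 + \left(-8\right)^{2}} = - 3 \sqrt{1 + 64} = - 3 \sqrt{65}$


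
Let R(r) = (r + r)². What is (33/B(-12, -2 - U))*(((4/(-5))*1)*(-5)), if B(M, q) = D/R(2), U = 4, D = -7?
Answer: -2112/7 ≈ -301.71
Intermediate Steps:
R(r) = 4*r² (R(r) = (2*r)² = 4*r²)
B(M, q) = -7/16 (B(M, q) = -7/(4*2²) = -7/(4*4) = -7/16)
(33/B(-12, -2 - U))*(((4/(-5))*1)*(-5)) = (33/(-7/16))*(((4/(-5))*1)*(-5)) = (33*(-16/7))*(((4*(-⅕))*1)*(-5)) = -528*(-⅘*1)*(-5)/7 = -(-2112)*(-5)/35 = -528/7*4 = -2112/7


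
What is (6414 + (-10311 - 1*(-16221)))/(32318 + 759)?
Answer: 12324/33077 ≈ 0.37259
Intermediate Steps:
(6414 + (-10311 - 1*(-16221)))/(32318 + 759) = (6414 + (-10311 + 16221))/33077 = (6414 + 5910)*(1/33077) = 12324*(1/33077) = 12324/33077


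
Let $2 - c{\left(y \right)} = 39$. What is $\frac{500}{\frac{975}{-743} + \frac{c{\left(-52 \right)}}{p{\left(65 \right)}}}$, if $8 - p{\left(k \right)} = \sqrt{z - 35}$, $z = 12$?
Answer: $- \frac{28303934875}{316829764} + \frac{2553226625 i \sqrt{23}}{316829764} \approx -89.335 + 38.648 i$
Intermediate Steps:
$c{\left(y \right)} = -37$ ($c{\left(y \right)} = 2 - 39 = -37$)
$p{\left(k \right)} = 8 - i \sqrt{23}$ ($p{\left(k \right)} = 8 - \sqrt{12 - 35} = 8 - \sqrt{-23} = 8 - i \sqrt{23}$)
$\frac{500}{\frac{975}{-743} + \frac{c{\left(-52 \right)}}{p{\left(65 \right)}}} = \frac{500}{\frac{975}{-743} - \frac{37}{8 - i \sqrt{23}}} = \frac{500}{975 \left(- \frac{1}{743}\right) - \frac{37}{8 - i \sqrt{23}}} = \frac{500}{- \frac{975}{743} - \frac{37}{8 - i \sqrt{23}}}$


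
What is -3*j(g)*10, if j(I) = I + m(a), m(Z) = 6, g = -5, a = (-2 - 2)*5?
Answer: -30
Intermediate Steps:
a = -20 (a = -4*5 = -20)
j(I) = 6 + I (j(I) = I + 6 = 6 + I)
-3*j(g)*10 = -3*(6 - 5)*10 = -3*1*10 = -3*10 = -30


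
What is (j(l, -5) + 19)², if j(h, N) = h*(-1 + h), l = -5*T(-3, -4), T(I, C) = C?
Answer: 159201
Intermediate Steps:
l = 20 (l = -5*(-4) = 20)
(j(l, -5) + 19)² = (20*(-1 + 20) + 19)² = (20*19 + 19)² = (380 + 19)² = 399² = 159201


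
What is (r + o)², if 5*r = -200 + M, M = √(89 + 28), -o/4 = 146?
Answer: 9734517/25 - 3744*√13/5 ≈ 3.8668e+5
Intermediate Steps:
o = -584 (o = -4*146 = -584)
M = 3*√13 (M = √117 = 3*√13 ≈ 10.817)
r = -40 + 3*√13/5 (r = (-200 + 3*√13)/5 = -40 + 3*√13/5 ≈ -37.837)
(r + o)² = ((-40 + 3*√13/5) - 584)² = (-624 + 3*√13/5)²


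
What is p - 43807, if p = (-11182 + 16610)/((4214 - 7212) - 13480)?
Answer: -360928587/8239 ≈ -43807.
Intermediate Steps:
p = -2714/8239 (p = 5428/(-2998 - 13480) = 5428/(-16478) = 5428*(-1/16478) = -2714/8239 ≈ -0.32941)
p - 43807 = -2714/8239 - 43807 = -360928587/8239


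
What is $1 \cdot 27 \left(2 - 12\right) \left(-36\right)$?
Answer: $9720$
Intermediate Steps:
$1 \cdot 27 \left(2 - 12\right) \left(-36\right) = 27 \left(2 - 12\right) \left(-36\right) = 27 \left(-10\right) \left(-36\right) = \left(-270\right) \left(-36\right) = 9720$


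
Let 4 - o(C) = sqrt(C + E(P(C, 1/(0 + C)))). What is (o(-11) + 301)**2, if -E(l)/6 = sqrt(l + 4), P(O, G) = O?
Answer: (305 - sqrt(-11 - 6*I*sqrt(7)))**2 ≈ 91770.0 + 2358.9*I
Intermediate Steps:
E(l) = -6*sqrt(4 + l) (E(l) = -6*sqrt(l + 4) = -6*sqrt(4 + l))
o(C) = 4 - sqrt(C - 6*sqrt(4 + C))
(o(-11) + 301)**2 = ((4 - sqrt(-11 - 6*sqrt(4 - 11))) + 301)**2 = ((4 - sqrt(-11 - 6*I*sqrt(7))) + 301)**2 = (305 - sqrt(-11 - 6*I*sqrt(7)))**2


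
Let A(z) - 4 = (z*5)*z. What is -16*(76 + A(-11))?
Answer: -10960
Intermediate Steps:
A(z) = 4 + 5*z² (A(z) = 4 + (z*5)*z = 4 + (5*z)*z = 4 + 5*z²)
-16*(76 + A(-11)) = -16*(76 + (4 + 5*(-11)²)) = -16*(76 + (4 + 5*121)) = -16*(76 + (4 + 605)) = -16*(76 + 609) = -16*685 = -10960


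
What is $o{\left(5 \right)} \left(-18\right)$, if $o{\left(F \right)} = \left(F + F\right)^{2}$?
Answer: $-1800$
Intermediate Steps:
$o{\left(F \right)} = 4 F^{2}$ ($o{\left(F \right)} = \left(2 F\right)^{2} = 4 F^{2}$)
$o{\left(5 \right)} \left(-18\right) = 4 \cdot 5^{2} \left(-18\right) = 4 \cdot 25 \left(-18\right) = 100 \left(-18\right) = -1800$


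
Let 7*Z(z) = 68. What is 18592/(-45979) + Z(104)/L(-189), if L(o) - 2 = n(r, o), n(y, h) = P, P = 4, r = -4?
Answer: 1172854/965559 ≈ 1.2147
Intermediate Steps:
n(y, h) = 4
Z(z) = 68/7 (Z(z) = (1/7)*68 = 68/7)
L(o) = 6 (L(o) = 2 + 4 = 6)
18592/(-45979) + Z(104)/L(-189) = 18592/(-45979) + (68/7)/6 = 18592*(-1/45979) + (68/7)*(1/6) = -18592/45979 + 34/21 = 1172854/965559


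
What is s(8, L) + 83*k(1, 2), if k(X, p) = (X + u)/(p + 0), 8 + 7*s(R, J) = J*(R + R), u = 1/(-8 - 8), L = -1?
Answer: 7947/224 ≈ 35.478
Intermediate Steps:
u = -1/16 (u = 1/(-16) = -1/16 ≈ -0.062500)
s(R, J) = -8/7 + 2*J*R/7 (s(R, J) = -8/7 + (J*(R + R))/7 = -8/7 + (J*(2*R))/7 = -8/7 + (2*J*R)/7 = -8/7 + 2*J*R/7)
k(X, p) = (-1/16 + X)/p (k(X, p) = (X - 1/16)/(p + 0) = (-1/16 + X)/p)
s(8, L) + 83*k(1, 2) = (-8/7 + (2/7)*(-1)*8) + 83*((-1/16 + 1)/2) = (-8/7 - 16/7) + 83*((½)*(15/16)) = -24/7 + 83*(15/32) = -24/7 + 1245/32 = 7947/224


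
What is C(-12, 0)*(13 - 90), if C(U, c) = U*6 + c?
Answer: 5544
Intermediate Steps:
C(U, c) = c + 6*U (C(U, c) = 6*U + c = c + 6*U)
C(-12, 0)*(13 - 90) = (0 + 6*(-12))*(13 - 90) = (0 - 72)*(-77) = -72*(-77) = 5544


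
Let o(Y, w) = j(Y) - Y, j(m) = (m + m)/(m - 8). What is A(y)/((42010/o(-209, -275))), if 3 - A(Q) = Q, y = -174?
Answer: 8101467/9116170 ≈ 0.88869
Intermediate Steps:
A(Q) = 3 - Q
j(m) = 2*m/(-8 + m) (j(m) = (2*m)/(-8 + m) = 2*m/(-8 + m))
o(Y, w) = -Y + 2*Y/(-8 + Y) (o(Y, w) = 2*Y/(-8 + Y) - Y = -Y + 2*Y/(-8 + Y))
A(y)/((42010/o(-209, -275))) = (3 - 1*(-174))/((42010/((-209*(10 - 1*(-209))/(-8 - 209))))) = (3 + 174)/((42010/((-209*(10 + 209)/(-217))))) = 177/((42010/((-209*(-1/217)*219)))) = 177/((42010/(45771/217))) = 177/((42010*(217/45771))) = 177/(9116170/45771) = 177*(45771/9116170) = 8101467/9116170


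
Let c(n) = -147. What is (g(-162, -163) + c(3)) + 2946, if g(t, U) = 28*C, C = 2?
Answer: 2855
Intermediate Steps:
g(t, U) = 56 (g(t, U) = 28*2 = 56)
(g(-162, -163) + c(3)) + 2946 = (56 - 147) + 2946 = -91 + 2946 = 2855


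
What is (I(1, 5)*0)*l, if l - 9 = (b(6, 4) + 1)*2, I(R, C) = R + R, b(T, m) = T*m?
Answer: 0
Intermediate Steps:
I(R, C) = 2*R
l = 59 (l = 9 + (6*4 + 1)*2 = 9 + (24 + 1)*2 = 9 + 25*2 = 9 + 50 = 59)
(I(1, 5)*0)*l = ((2*1)*0)*59 = (2*0)*59 = 0*59 = 0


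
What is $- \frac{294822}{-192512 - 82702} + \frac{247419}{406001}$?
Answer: $\frac{845906304}{503320537} \approx 1.6807$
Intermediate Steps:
$- \frac{294822}{-192512 - 82702} + \frac{247419}{406001} = - \frac{294822}{-275214} + 247419 \cdot \frac{1}{406001} = \left(-294822\right) \left(- \frac{1}{275214}\right) + \frac{6687}{10973} = \frac{49137}{45869} + \frac{6687}{10973} = \frac{845906304}{503320537}$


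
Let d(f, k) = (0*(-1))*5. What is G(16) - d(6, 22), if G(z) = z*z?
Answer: 256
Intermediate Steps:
G(z) = z²
d(f, k) = 0 (d(f, k) = 0*5 = 0)
G(16) - d(6, 22) = 16² - 1*0 = 256 + 0 = 256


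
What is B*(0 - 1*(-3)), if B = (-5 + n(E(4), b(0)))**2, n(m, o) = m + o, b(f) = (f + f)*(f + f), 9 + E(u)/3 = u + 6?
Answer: 12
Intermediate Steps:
E(u) = -9 + 3*u (E(u) = -27 + 3*(u + 6) = -27 + 3*(6 + u) = -27 + (18 + 3*u) = -9 + 3*u)
b(f) = 4*f**2 (b(f) = (2*f)*(2*f) = 4*f**2)
B = 4 (B = (-5 + ((-9 + 3*4) + 4*0**2))**2 = (-5 + ((-9 + 12) + 4*0))**2 = (-5 + (3 + 0))**2 = (-5 + 3)**2 = (-2)**2 = 4)
B*(0 - 1*(-3)) = 4*(0 - 1*(-3)) = 4*(0 + 3) = 4*3 = 12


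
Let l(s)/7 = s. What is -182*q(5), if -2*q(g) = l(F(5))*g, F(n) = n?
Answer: 15925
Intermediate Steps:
l(s) = 7*s
q(g) = -35*g/2 (q(g) = -7*5*g/2 = -35*g/2)
-182*q(5) = -(-3185)*5 = -182*(-175/2) = 15925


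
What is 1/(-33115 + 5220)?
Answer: -1/27895 ≈ -3.5849e-5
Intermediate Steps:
1/(-33115 + 5220) = 1/(-27895) = -1/27895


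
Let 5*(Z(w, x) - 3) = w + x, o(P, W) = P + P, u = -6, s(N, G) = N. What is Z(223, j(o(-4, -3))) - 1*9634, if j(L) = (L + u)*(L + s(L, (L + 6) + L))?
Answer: -47708/5 ≈ -9541.6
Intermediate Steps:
o(P, W) = 2*P
j(L) = 2*L*(-6 + L) (j(L) = (L - 6)*(L + L) = (-6 + L)*(2*L) = 2*L*(-6 + L))
Z(w, x) = 3 + w/5 + x/5 (Z(w, x) = 3 + (w + x)/5 = 3 + (w/5 + x/5) = 3 + w/5 + x/5)
Z(223, j(o(-4, -3))) - 1*9634 = (3 + (⅕)*223 + (2*(2*(-4))*(-6 + 2*(-4)))/5) - 1*9634 = (3 + 223/5 + (2*(-8)*(-6 - 8))/5) - 9634 = (3 + 223/5 + (2*(-8)*(-14))/5) - 9634 = (3 + 223/5 + (⅕)*224) - 9634 = (3 + 223/5 + 224/5) - 9634 = 462/5 - 9634 = -47708/5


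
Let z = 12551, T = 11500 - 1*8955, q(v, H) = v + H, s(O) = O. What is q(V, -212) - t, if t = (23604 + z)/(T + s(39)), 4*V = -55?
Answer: -619493/2584 ≈ -239.74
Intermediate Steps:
V = -55/4 (V = (¼)*(-55) = -55/4 ≈ -13.750)
q(v, H) = H + v
T = 2545 (T = 11500 - 8955 = 2545)
t = 36155/2584 (t = (23604 + 12551)/(2545 + 39) = 36155/2584 ≈ 13.992)
q(V, -212) - t = (-212 - 55/4) - 1*36155/2584 = -903/4 - 36155/2584 = -619493/2584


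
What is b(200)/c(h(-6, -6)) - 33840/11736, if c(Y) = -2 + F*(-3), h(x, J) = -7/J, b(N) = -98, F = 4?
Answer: 671/163 ≈ 4.1166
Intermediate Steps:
c(Y) = -14 (c(Y) = -2 + 4*(-3) = -2 - 12 = -14)
b(200)/c(h(-6, -6)) - 33840/11736 = -98/(-14) - 33840/11736 = -98*(-1/14) - 33840*1/11736 = 7 - 470/163 = 671/163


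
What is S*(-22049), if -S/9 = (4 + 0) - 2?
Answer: 396882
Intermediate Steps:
S = -18 (S = -9*((4 + 0) - 2) = -9*(4 - 2) = -9*2 = -18)
S*(-22049) = -18*(-22049) = 396882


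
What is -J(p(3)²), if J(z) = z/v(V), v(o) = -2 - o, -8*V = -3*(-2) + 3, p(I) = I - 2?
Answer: 8/7 ≈ 1.1429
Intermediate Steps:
p(I) = -2 + I
V = -9/8 (V = -(-3*(-2) + 3)/8 = -(6 + 3)/8 = -⅛*9 = -9/8 ≈ -1.1250)
J(z) = -8*z/7 (J(z) = z/(-2 - 1*(-9/8)) = z/(-2 + 9/8) = z/(-7/8) = z*(-8/7) = -8*z/7)
-J(p(3)²) = -(-8)*(-2 + 3)²/7 = -(-8)*1²/7 = -(-8)/7 = -1*(-8/7) = 8/7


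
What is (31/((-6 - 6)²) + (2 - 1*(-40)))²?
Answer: 36954241/20736 ≈ 1782.1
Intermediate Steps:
(31/((-6 - 6)²) + (2 - 1*(-40)))² = (31/((-12)²) + (2 + 40))² = (31/144 + 42)² = (6079/144)² = 36954241/20736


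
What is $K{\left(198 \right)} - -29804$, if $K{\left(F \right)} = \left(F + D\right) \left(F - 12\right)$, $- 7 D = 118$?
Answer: $\frac{444476}{7} \approx 63497.0$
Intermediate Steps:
$D = - \frac{118}{7}$ ($D = \left(- \frac{1}{7}\right) 118 = - \frac{118}{7} \approx -16.857$)
$K{\left(F \right)} = \left(-12 + F\right) \left(- \frac{118}{7} + F\right)$ ($K{\left(F \right)} = \left(F - \frac{118}{7}\right) \left(F - 12\right) = \left(- \frac{118}{7} + F\right) \left(-12 + F\right) = \left(-12 + F\right) \left(- \frac{118}{7} + F\right)$)
$K{\left(198 \right)} - -29804 = \left(\frac{1416}{7} + 198^{2} - \frac{39996}{7}\right) - -29804 = \left(\frac{1416}{7} + 39204 - \frac{39996}{7}\right) + 29804 = \frac{235848}{7} + 29804 = \frac{444476}{7}$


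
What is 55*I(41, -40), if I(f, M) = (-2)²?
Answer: 220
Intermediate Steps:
I(f, M) = 4
55*I(41, -40) = 55*4 = 220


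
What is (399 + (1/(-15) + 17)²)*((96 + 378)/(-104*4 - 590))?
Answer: -12188989/37725 ≈ -323.10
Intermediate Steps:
(399 + (1/(-15) + 17)²)*((96 + 378)/(-104*4 - 590)) = (399 + (-1/15 + 17)²)*(474/(-416 - 590)) = (399 + (254/15)²)*(474/(-1006)) = (399 + 64516/225)*(474*(-1/1006)) = (154291/225)*(-237/503) = -12188989/37725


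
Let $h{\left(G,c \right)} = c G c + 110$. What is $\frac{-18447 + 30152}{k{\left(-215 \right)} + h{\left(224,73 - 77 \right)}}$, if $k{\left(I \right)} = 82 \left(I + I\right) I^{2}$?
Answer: $- \frac{11705}{1629889806} \approx -7.1815 \cdot 10^{-6}$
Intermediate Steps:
$h{\left(G,c \right)} = 110 + G c^{2}$ ($h{\left(G,c \right)} = G c c + 110 = G c^{2} + 110 = 110 + G c^{2}$)
$k{\left(I \right)} = 164 I^{3}$ ($k{\left(I \right)} = 82 \cdot 2 I I^{2} = 164 I I^{2} = 164 I^{3}$)
$\frac{-18447 + 30152}{k{\left(-215 \right)} + h{\left(224,73 - 77 \right)}} = \frac{-18447 + 30152}{164 \left(-215\right)^{3} + \left(110 + 224 \left(73 - 77\right)^{2}\right)} = \frac{11705}{164 \left(-9938375\right) + \left(110 + 224 \left(73 - 77\right)^{2}\right)} = \frac{11705}{-1629893500 + \left(110 + 224 \left(-4\right)^{2}\right)} = \frac{11705}{-1629893500 + \left(110 + 224 \cdot 16\right)} = \frac{11705}{-1629893500 + \left(110 + 3584\right)} = \frac{11705}{-1629893500 + 3694} = \frac{11705}{-1629889806} = 11705 \left(- \frac{1}{1629889806}\right) = - \frac{11705}{1629889806}$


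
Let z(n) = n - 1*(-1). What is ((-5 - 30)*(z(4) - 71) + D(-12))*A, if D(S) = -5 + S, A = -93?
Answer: -213249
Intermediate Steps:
z(n) = 1 + n (z(n) = n + 1 = 1 + n)
((-5 - 30)*(z(4) - 71) + D(-12))*A = ((-5 - 30)*((1 + 4) - 71) + (-5 - 12))*(-93) = (-35*(5 - 71) - 17)*(-93) = (-35*(-66) - 17)*(-93) = (2310 - 17)*(-93) = 2293*(-93) = -213249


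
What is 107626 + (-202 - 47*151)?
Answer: 100327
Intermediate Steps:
107626 + (-202 - 47*151) = 107626 + (-202 - 7097) = 107626 - 7299 = 100327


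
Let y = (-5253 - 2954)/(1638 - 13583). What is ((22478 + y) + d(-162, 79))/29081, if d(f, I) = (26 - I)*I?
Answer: 218494202/347372545 ≈ 0.62899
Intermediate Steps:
d(f, I) = I*(26 - I)
y = 8207/11945 (y = -8207/(-11945) = -8207*(-1/11945) = 8207/11945 ≈ 0.68707)
((22478 + y) + d(-162, 79))/29081 = ((22478 + 8207/11945) + 79*(26 - 1*79))/29081 = (268507917/11945 + 79*(26 - 79))*(1/29081) = (268507917/11945 + 79*(-53))*(1/29081) = (268507917/11945 - 4187)*(1/29081) = (218494202/11945)*(1/29081) = 218494202/347372545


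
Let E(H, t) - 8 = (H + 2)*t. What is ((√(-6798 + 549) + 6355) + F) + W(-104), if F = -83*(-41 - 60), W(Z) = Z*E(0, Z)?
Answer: 35538 + I*√6249 ≈ 35538.0 + 79.051*I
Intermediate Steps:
E(H, t) = 8 + t*(2 + H) (E(H, t) = 8 + (H + 2)*t = 8 + (2 + H)*t = 8 + t*(2 + H))
W(Z) = Z*(8 + 2*Z) (W(Z) = Z*(8 + 2*Z + 0*Z) = Z*(8 + 2*Z + 0) = Z*(8 + 2*Z))
F = 8383 (F = -83*(-101) = 8383)
((√(-6798 + 549) + 6355) + F) + W(-104) = ((√(-6798 + 549) + 6355) + 8383) + 2*(-104)*(4 - 104) = ((√(-6249) + 6355) + 8383) + 2*(-104)*(-100) = ((I*√6249 + 6355) + 8383) + 20800 = ((6355 + I*√6249) + 8383) + 20800 = (14738 + I*√6249) + 20800 = 35538 + I*√6249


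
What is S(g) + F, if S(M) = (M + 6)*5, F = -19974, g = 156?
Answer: -19164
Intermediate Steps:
S(M) = 30 + 5*M (S(M) = (6 + M)*5 = 30 + 5*M)
S(g) + F = (30 + 5*156) - 19974 = (30 + 780) - 19974 = 810 - 19974 = -19164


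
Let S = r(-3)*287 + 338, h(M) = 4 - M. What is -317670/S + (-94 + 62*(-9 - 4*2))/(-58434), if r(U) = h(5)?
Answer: -3093778372/496689 ≈ -6228.8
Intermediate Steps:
r(U) = -1 (r(U) = 4 - 1*5 = 4 - 5 = -1)
S = 51 (S = -1*287 + 338 = -287 + 338 = 51)
-317670/S + (-94 + 62*(-9 - 4*2))/(-58434) = -317670/51 + (-94 + 62*(-9 - 4*2))/(-58434) = -317670*1/51 + (-94 + 62*(-9 - 8))*(-1/58434) = -105890/17 + (-94 + 62*(-17))*(-1/58434) = -105890/17 + (-94 - 1054)*(-1/58434) = -105890/17 - 1148*(-1/58434) = -105890/17 + 574/29217 = -3093778372/496689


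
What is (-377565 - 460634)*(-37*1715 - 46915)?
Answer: 92512023630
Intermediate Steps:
(-377565 - 460634)*(-37*1715 - 46915) = -838199*(-63455 - 46915) = -838199*(-110370) = 92512023630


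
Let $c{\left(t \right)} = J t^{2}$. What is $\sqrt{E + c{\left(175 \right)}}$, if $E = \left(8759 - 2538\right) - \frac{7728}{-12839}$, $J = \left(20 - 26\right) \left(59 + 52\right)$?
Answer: $\frac{i \sqrt{3361090670327917}}{12839} \approx 4515.5 i$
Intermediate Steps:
$J = -666$ ($J = \left(-6\right) 111 = -666$)
$E = \frac{79879147}{12839}$ ($E = 6221 - - \frac{7728}{12839} = 6221 + \frac{7728}{12839} = \frac{79879147}{12839} \approx 6221.6$)
$c{\left(t \right)} = - 666 t^{2}$
$\sqrt{E + c{\left(175 \right)}} = \sqrt{\frac{79879147}{12839} - 666 \cdot 175^{2}} = \sqrt{\frac{79879147}{12839} - 20396250} = \sqrt{- \frac{261787574603}{12839}} = \frac{i \sqrt{3361090670327917}}{12839}$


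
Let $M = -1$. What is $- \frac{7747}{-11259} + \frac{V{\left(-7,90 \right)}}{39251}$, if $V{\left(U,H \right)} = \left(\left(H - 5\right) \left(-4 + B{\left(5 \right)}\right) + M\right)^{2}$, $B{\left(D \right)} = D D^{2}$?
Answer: $\frac{1191063303401}{441927009} \approx 2695.2$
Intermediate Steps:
$B{\left(D \right)} = D^{3}$
$V{\left(U,H \right)} = \left(-606 + 121 H\right)^{2}$ ($V{\left(U,H \right)} = \left(\left(H - 5\right) \left(-4 + 5^{3}\right) - 1\right)^{2} = \left(\left(-5 + H\right) \left(-4 + 125\right) - 1\right)^{2} = \left(\left(-5 + H\right) 121 - 1\right)^{2} = \left(\left(-605 + 121 H\right) - 1\right)^{2} = \left(-606 + 121 H\right)^{2}$)
$- \frac{7747}{-11259} + \frac{V{\left(-7,90 \right)}}{39251} = - \frac{7747}{-11259} + \frac{\left(606 - 10890\right)^{2}}{39251} = \left(-7747\right) \left(- \frac{1}{11259}\right) + \left(606 - 10890\right)^{2} \cdot \frac{1}{39251} = \frac{7747}{11259} + \left(-10284\right)^{2} \cdot \frac{1}{39251} = \frac{7747}{11259} + 105760656 \cdot \frac{1}{39251} = \frac{7747}{11259} + \frac{105760656}{39251} = \frac{1191063303401}{441927009}$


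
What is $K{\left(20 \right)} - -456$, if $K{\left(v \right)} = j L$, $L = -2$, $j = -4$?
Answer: $464$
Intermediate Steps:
$K{\left(v \right)} = 8$ ($K{\left(v \right)} = \left(-4\right) \left(-2\right) = 8$)
$K{\left(20 \right)} - -456 = 8 - -456 = 8 + 456 = 464$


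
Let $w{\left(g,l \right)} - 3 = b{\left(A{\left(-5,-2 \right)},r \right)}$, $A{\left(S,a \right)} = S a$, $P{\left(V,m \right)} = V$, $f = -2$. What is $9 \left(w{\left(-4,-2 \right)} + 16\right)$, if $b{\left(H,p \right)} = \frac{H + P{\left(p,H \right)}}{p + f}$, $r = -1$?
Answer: $144$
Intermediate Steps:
$b{\left(H,p \right)} = \frac{H + p}{-2 + p}$ ($b{\left(H,p \right)} = \frac{H + p}{p - 2} = \frac{H + p}{-2 + p}$)
$w{\left(g,l \right)} = 0$ ($w{\left(g,l \right)} = 3 + \frac{\left(-5\right) \left(-2\right) - 1}{-2 - 1} = 3 + \frac{10 - 1}{-3} = 3 - 3 = 0$)
$9 \left(w{\left(-4,-2 \right)} + 16\right) = 9 \left(0 + 16\right) = 9 \cdot 16 = 144$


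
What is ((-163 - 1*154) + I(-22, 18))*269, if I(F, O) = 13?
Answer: -81776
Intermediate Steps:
((-163 - 1*154) + I(-22, 18))*269 = ((-163 - 1*154) + 13)*269 = ((-163 - 154) + 13)*269 = (-317 + 13)*269 = -304*269 = -81776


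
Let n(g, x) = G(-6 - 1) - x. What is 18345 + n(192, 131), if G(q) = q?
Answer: 18207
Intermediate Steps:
n(g, x) = -7 - x (n(g, x) = (-6 - 1) - x = -7 - x)
18345 + n(192, 131) = 18345 + (-7 - 1*131) = 18345 + (-7 - 131) = 18345 - 138 = 18207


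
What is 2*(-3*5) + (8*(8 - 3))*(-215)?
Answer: -8630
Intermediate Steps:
2*(-3*5) + (8*(8 - 3))*(-215) = 2*(-15) + (8*5)*(-215) = -30 + 40*(-215) = -30 - 8600 = -8630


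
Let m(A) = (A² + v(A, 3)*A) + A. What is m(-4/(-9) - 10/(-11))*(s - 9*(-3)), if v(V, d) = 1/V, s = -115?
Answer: -328184/891 ≈ -368.33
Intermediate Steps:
m(A) = 1 + A + A² (m(A) = (A² + A/A) + A = (A² + 1) + A = (1 + A²) + A = 1 + A + A²)
m(-4/(-9) - 10/(-11))*(s - 9*(-3)) = (1 + (-4/(-9) - 10/(-11))*(1 + (-4/(-9) - 10/(-11))))*(-115 - 9*(-3)) = (1 + (-4*(-⅑) - 10*(-1/11))*(1 + (-4*(-⅑) - 10*(-1/11))))*(-115 + 27) = (1 + (4/9 + 10/11)*(1 + (4/9 + 10/11)))*(-88) = (1 + 134*(1 + 134/99)/99)*(-88) = (1 + (134/99)*(233/99))*(-88) = (1 + 31222/9801)*(-88) = (41023/9801)*(-88) = -328184/891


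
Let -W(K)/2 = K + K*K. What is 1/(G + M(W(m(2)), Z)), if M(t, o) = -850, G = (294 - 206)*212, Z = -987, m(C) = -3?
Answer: 1/17806 ≈ 5.6161e-5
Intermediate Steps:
W(K) = -2*K - 2*K**2 (W(K) = -2*(K + K*K) = -2*(K + K**2) = -2*K - 2*K**2)
G = 18656 (G = 88*212 = 18656)
1/(G + M(W(m(2)), Z)) = 1/(18656 - 850) = 1/17806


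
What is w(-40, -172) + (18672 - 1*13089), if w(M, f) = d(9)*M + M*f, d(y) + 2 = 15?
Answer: 11943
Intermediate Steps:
d(y) = 13 (d(y) = -2 + 15 = 13)
w(M, f) = 13*M + M*f
w(-40, -172) + (18672 - 1*13089) = -40*(13 - 172) + (18672 - 1*13089) = -40*(-159) + (18672 - 13089) = 6360 + 5583 = 11943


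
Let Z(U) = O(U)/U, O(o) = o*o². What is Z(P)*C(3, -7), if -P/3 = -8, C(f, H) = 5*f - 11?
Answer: 2304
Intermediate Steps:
C(f, H) = -11 + 5*f
P = 24 (P = -3*(-8) = 24)
O(o) = o³
Z(U) = U² (Z(U) = U³/U = U²)
Z(P)*C(3, -7) = 24²*(-11 + 5*3) = 576*(-11 + 15) = 576*4 = 2304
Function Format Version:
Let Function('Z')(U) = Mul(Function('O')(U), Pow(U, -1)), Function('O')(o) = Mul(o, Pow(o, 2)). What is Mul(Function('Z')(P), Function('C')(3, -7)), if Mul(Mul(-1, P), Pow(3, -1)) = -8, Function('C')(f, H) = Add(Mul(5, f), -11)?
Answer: 2304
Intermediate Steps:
Function('C')(f, H) = Add(-11, Mul(5, f))
P = 24 (P = Mul(-3, -8) = 24)
Function('O')(o) = Pow(o, 3)
Function('Z')(U) = Pow(U, 2) (Function('Z')(U) = Mul(Pow(U, 3), Pow(U, -1)) = Pow(U, 2))
Mul(Function('Z')(P), Function('C')(3, -7)) = Mul(Pow(24, 2), Add(-11, Mul(5, 3))) = Mul(576, Add(-11, 15)) = Mul(576, 4) = 2304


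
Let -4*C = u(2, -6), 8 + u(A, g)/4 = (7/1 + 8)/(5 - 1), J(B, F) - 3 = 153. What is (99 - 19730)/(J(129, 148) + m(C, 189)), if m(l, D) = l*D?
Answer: -78524/3837 ≈ -20.465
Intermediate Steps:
J(B, F) = 156 (J(B, F) = 3 + 153 = 156)
u(A, g) = -17 (u(A, g) = -32 + 4*((7/1 + 8)/(5 - 1)) = -32 + 4*((7*1 + 8)/4) = -32 + 4*((7 + 8)*(¼)) = -32 + 4*(15*(¼)) = -32 + 4*(15/4) = -32 + 15 = -17)
C = 17/4 (C = -¼*(-17) = 17/4 ≈ 4.2500)
m(l, D) = D*l
(99 - 19730)/(J(129, 148) + m(C, 189)) = (99 - 19730)/(156 + 189*(17/4)) = -19631/(156 + 3213/4) = -19631/3837/4 = -19631*4/3837 = -78524/3837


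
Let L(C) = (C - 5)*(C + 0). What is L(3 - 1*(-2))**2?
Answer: 0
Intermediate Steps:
L(C) = C*(-5 + C) (L(C) = (-5 + C)*C = C*(-5 + C))
L(3 - 1*(-2))**2 = ((3 - 1*(-2))*(-5 + (3 - 1*(-2))))**2 = ((3 + 2)*(-5 + (3 + 2)))**2 = (5*(-5 + 5))**2 = (5*0)**2 = 0**2 = 0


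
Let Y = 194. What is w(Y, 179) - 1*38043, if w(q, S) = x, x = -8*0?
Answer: -38043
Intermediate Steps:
x = 0
w(q, S) = 0
w(Y, 179) - 1*38043 = 0 - 1*38043 = 0 - 38043 = -38043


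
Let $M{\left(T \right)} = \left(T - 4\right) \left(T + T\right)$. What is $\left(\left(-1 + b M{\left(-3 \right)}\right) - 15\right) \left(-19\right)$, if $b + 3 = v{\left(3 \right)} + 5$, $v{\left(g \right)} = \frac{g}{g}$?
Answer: $-2090$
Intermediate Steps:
$v{\left(g \right)} = 1$
$b = 3$ ($b = -3 + \left(1 + 5\right) = -3 + 6 = 3$)
$M{\left(T \right)} = 2 T \left(-4 + T\right)$ ($M{\left(T \right)} = \left(-4 + T\right) 2 T = 2 T \left(-4 + T\right)$)
$\left(\left(-1 + b M{\left(-3 \right)}\right) - 15\right) \left(-19\right) = \left(\left(-1 + 3 \cdot 2 \left(-3\right) \left(-4 - 3\right)\right) - 15\right) \left(-19\right) = \left(\left(-1 + 3 \cdot 2 \left(-3\right) \left(-7\right)\right) - 15\right) \left(-19\right) = \left(\left(-1 + 3 \cdot 42\right) - 15\right) \left(-19\right) = \left(\left(-1 + 126\right) - 15\right) \left(-19\right) = \left(125 - 15\right) \left(-19\right) = 110 \left(-19\right) = -2090$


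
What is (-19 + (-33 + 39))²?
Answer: 169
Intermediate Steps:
(-19 + (-33 + 39))² = (-19 + 6)² = (-13)² = 169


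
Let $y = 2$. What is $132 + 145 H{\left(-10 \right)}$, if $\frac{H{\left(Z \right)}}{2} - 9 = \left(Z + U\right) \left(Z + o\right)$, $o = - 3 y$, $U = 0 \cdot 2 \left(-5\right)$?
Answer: $49142$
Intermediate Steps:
$U = 0$ ($U = 0 \left(-5\right) = 0$)
$o = -6$ ($o = \left(-3\right) 2 = -6$)
$H{\left(Z \right)} = 18 + 2 Z \left(-6 + Z\right)$ ($H{\left(Z \right)} = 18 + 2 \left(Z + 0\right) \left(Z - 6\right) = 18 + 2 Z \left(-6 + Z\right)$)
$132 + 145 H{\left(-10 \right)} = 132 + 145 \left(18 - -120 + 2 \left(-10\right)^{2}\right) = 132 + 145 \left(18 + 120 + 2 \cdot 100\right) = 132 + 145 \left(18 + 120 + 200\right) = 132 + 145 \cdot 338 = 132 + 49010 = 49142$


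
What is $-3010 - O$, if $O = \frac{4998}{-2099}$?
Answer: $- \frac{6312992}{2099} \approx -3007.6$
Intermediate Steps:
$O = - \frac{4998}{2099}$ ($O = 4998 \left(- \frac{1}{2099}\right) = - \frac{4998}{2099} \approx -2.3811$)
$-3010 - O = -3010 - - \frac{4998}{2099} = -3010 + \frac{4998}{2099} = - \frac{6312992}{2099}$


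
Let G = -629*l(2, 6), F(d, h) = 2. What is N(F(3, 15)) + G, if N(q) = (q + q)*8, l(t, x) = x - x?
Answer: 32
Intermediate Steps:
l(t, x) = 0
N(q) = 16*q (N(q) = (2*q)*8 = 16*q)
G = 0 (G = -629*0 = 0)
N(F(3, 15)) + G = 16*2 + 0 = 32 + 0 = 32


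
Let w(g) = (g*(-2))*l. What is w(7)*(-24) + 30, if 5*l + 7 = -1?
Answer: -2538/5 ≈ -507.60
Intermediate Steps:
l = -8/5 (l = -7/5 + (⅕)*(-1) = -7/5 - ⅕ = -8/5 ≈ -1.6000)
w(g) = 16*g/5 (w(g) = (g*(-2))*(-8/5) = -2*g*(-8/5) = 16*g/5)
w(7)*(-24) + 30 = ((16/5)*7)*(-24) + 30 = (112/5)*(-24) + 30 = -2688/5 + 30 = -2538/5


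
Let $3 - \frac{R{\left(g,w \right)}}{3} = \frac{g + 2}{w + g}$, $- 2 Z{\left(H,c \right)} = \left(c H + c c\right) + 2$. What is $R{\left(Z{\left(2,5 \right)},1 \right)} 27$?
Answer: $\frac{5832}{35} \approx 166.63$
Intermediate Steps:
$Z{\left(H,c \right)} = -1 - \frac{c^{2}}{2} - \frac{H c}{2}$ ($Z{\left(H,c \right)} = - \frac{\left(c H + c c\right) + 2}{2} = - \frac{\left(H c + c^{2}\right) + 2}{2} = - \frac{\left(c^{2} + H c\right) + 2}{2} = - \frac{2 + c^{2} + H c}{2} = -1 - \frac{c^{2}}{2} - \frac{H c}{2}$)
$R{\left(g,w \right)} = 9 - \frac{3 \left(2 + g\right)}{g + w}$ ($R{\left(g,w \right)} = 9 - 3 \frac{g + 2}{w + g} = 9 - 3 \frac{2 + g}{g + w} = 9 - \frac{3 \left(2 + g\right)}{g + w}$)
$R{\left(Z{\left(2,5 \right)},1 \right)} 27 = \frac{3 \left(-2 + 2 \left(-1 - \frac{5^{2}}{2} - 1 \cdot 5\right) + 3 \cdot 1\right)}{\left(-1 - \frac{5^{2}}{2} - 1 \cdot 5\right) + 1} \cdot 27 = \frac{3 \left(-2 + 2 \left(-1 - \frac{25}{2} - 5\right) + 3\right)}{\left(-1 - \frac{25}{2} - 5\right) + 1} \cdot 27 = \frac{3 \left(-2 + 2 \left(- \frac{37}{2}\right) + 3\right)}{- \frac{37}{2} + 1} \cdot 27 = \frac{3 \left(-2 - 37 + 3\right)}{- \frac{35}{2}} \cdot 27 = 3 \left(- \frac{2}{35}\right) \left(-36\right) 27 = \frac{216}{35} \cdot 27 = \frac{5832}{35}$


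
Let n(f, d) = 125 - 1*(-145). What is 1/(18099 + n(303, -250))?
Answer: 1/18369 ≈ 5.4440e-5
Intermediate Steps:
n(f, d) = 270 (n(f, d) = 125 + 145 = 270)
1/(18099 + n(303, -250)) = 1/(18099 + 270) = 1/18369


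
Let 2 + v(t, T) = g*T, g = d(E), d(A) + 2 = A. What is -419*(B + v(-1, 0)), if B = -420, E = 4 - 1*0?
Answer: 176818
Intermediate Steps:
E = 4 (E = 4 + 0 = 4)
d(A) = -2 + A
g = 2 (g = -2 + 4 = 2)
v(t, T) = -2 + 2*T
-419*(B + v(-1, 0)) = -419*(-420 + (-2 + 2*0)) = -419*(-420 + (-2 + 0)) = -419*(-420 - 2) = -419*(-422) = 176818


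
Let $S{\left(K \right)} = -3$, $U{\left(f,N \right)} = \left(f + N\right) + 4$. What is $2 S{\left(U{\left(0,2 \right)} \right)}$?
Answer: $-6$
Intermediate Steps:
$U{\left(f,N \right)} = 4 + N + f$ ($U{\left(f,N \right)} = \left(N + f\right) + 4 = 4 + N + f$)
$2 S{\left(U{\left(0,2 \right)} \right)} = 2 \left(-3\right) = -6$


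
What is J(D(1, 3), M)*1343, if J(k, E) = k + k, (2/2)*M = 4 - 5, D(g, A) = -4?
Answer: -10744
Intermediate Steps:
M = -1 (M = 4 - 5 = -1)
J(k, E) = 2*k
J(D(1, 3), M)*1343 = (2*(-4))*1343 = -8*1343 = -10744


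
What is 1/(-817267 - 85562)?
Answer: -1/902829 ≈ -1.1076e-6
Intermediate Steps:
1/(-817267 - 85562) = 1/(-902829) = -1/902829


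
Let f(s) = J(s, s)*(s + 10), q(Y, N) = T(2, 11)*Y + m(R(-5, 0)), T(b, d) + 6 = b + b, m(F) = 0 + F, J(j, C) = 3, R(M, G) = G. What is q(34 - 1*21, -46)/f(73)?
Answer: -26/249 ≈ -0.10442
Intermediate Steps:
m(F) = F
T(b, d) = -6 + 2*b (T(b, d) = -6 + (b + b) = -6 + 2*b)
q(Y, N) = -2*Y (q(Y, N) = (-6 + 2*2)*Y + 0 = (-6 + 4)*Y + 0 = -2*Y + 0 = -2*Y)
f(s) = 30 + 3*s (f(s) = 3*(s + 10) = 3*(10 + s) = 30 + 3*s)
q(34 - 1*21, -46)/f(73) = (-2*(34 - 1*21))/(30 + 3*73) = (-2*(34 - 21))/(30 + 219) = -2*13/249 = -26*1/249 = -26/249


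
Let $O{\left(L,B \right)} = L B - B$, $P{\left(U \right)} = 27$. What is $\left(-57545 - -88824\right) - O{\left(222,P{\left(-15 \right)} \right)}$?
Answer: $25312$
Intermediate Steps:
$O{\left(L,B \right)} = - B + B L$ ($O{\left(L,B \right)} = B L - B = - B + B L$)
$\left(-57545 - -88824\right) - O{\left(222,P{\left(-15 \right)} \right)} = \left(-57545 - -88824\right) - 27 \left(-1 + 222\right) = \left(-57545 + 88824\right) - 27 \cdot 221 = 31279 - 5967 = 25312$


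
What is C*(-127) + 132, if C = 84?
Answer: -10536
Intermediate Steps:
C*(-127) + 132 = 84*(-127) + 132 = -10668 + 132 = -10536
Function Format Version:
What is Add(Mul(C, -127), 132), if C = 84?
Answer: -10536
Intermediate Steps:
Add(Mul(C, -127), 132) = Add(Mul(84, -127), 132) = Add(-10668, 132) = -10536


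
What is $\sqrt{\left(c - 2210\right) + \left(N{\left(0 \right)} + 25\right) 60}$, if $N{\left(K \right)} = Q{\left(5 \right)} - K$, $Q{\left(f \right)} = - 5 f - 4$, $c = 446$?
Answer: $2 i \sqrt{501} \approx 44.766 i$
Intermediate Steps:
$Q{\left(f \right)} = -4 - 5 f$
$N{\left(K \right)} = -29 - K$ ($N{\left(K \right)} = \left(-4 - 25\right) - K = -29 - K$)
$\sqrt{\left(c - 2210\right) + \left(N{\left(0 \right)} + 25\right) 60} = \sqrt{\left(446 - 2210\right) + \left(\left(-29 - 0\right) + 25\right) 60} = \sqrt{-1764 + \left(\left(-29 + 0\right) + 25\right) 60} = \sqrt{-1764 + \left(-29 + 25\right) 60} = \sqrt{-1764 - 240} = \sqrt{-2004} = 2 i \sqrt{501}$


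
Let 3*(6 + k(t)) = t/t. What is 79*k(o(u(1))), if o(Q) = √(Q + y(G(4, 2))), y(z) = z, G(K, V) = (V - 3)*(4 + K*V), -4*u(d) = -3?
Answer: -1343/3 ≈ -447.67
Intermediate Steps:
u(d) = ¾ (u(d) = -¼*(-3) = ¾)
G(K, V) = (-3 + V)*(4 + K*V)
o(Q) = √(-12 + Q) (o(Q) = √(Q + (-12 + 4*2 + 4*2² - 3*4*2)) = √(Q + (-12 + 8 + 4*4 - 24)) = √(Q + (-12 + 8 + 16 - 24)) = √(Q - 12) = √(-12 + Q))
k(t) = -17/3 (k(t) = -6 + (t/t)/3 = -6 + (⅓)*1 = -6 + ⅓ = -17/3)
79*k(o(u(1))) = 79*(-17/3) = -1343/3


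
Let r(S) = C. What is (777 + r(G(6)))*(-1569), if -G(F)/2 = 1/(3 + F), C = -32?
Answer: -1168905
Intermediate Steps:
G(F) = -2/(3 + F)
r(S) = -32
(777 + r(G(6)))*(-1569) = (777 - 32)*(-1569) = 745*(-1569) = -1168905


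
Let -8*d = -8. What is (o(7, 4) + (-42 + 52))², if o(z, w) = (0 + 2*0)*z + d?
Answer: 121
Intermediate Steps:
d = 1 (d = -⅛*(-8) = 1)
o(z, w) = 1 (o(z, w) = (0 + 2*0)*z + 1 = (0 + 0)*z + 1 = 0*z + 1 = 0 + 1 = 1)
(o(7, 4) + (-42 + 52))² = (1 + (-42 + 52))² = (1 + 10)² = 11² = 121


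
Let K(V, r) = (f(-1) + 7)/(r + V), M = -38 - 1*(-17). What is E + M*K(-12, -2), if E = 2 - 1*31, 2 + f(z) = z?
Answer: -23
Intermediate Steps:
M = -21 (M = -38 + 17 = -21)
f(z) = -2 + z
K(V, r) = 4/(V + r) (K(V, r) = ((-2 - 1) + 7)/(r + V) = (-3 + 7)/(V + r) = 4/(V + r))
E = -29 (E = 2 - 31 = -29)
E + M*K(-12, -2) = -29 - 84/(-12 - 2) = -29 - 84/(-14) = -29 - 84*(-1)/14 = -29 - 21*(-2/7) = -29 + 6 = -23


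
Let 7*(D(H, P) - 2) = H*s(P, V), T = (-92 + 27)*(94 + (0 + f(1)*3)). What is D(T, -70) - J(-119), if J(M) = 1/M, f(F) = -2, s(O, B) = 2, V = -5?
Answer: -194241/119 ≈ -1632.3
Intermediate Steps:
T = -5720 (T = (-92 + 27)*(94 + (0 - 2*3)) = -65*(94 + (0 - 6)) = -65*(94 - 6) = -65*88 = -5720)
D(H, P) = 2 + 2*H/7 (D(H, P) = 2 + (H*2)/7 = 2 + (2*H)/7 = 2 + 2*H/7)
D(T, -70) - J(-119) = (2 + (2/7)*(-5720)) - 1/(-119) = (2 - 11440/7) - 1*(-1/119) = -11426/7 + 1/119 = -194241/119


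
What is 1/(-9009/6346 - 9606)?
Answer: -6346/60968685 ≈ -0.00010409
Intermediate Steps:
1/(-9009/6346 - 9606) = 1/(-60968685/6346) = -6346/60968685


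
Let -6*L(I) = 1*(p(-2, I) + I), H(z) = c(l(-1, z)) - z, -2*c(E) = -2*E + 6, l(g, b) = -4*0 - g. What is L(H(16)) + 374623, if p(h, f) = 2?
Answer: 1123877/3 ≈ 3.7463e+5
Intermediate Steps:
l(g, b) = -g (l(g, b) = 0 - g = -g)
c(E) = -3 + E (c(E) = -(-2*E + 6)/2 = -(6 - 2*E)/2 = -3 + E)
H(z) = -2 - z (H(z) = (-3 - 1*(-1)) - z = (-3 + 1) - z = -2 - z)
L(I) = -1/3 - I/6 (L(I) = -(2 + I)/6 = -1/3 - I/6)
L(H(16)) + 374623 = (-1/3 - (-2 - 1*16)/6) + 374623 = (-1/3 - (-2 - 16)/6) + 374623 = (-1/3 - 1/6*(-18)) + 374623 = (-1/3 + 3) + 374623 = 8/3 + 374623 = 1123877/3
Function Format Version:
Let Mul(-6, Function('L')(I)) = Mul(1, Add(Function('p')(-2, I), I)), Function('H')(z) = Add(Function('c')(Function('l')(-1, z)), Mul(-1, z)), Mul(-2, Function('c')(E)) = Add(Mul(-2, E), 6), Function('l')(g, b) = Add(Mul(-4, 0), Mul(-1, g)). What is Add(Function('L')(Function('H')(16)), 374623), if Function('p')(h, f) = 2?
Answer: Rational(1123877, 3) ≈ 3.7463e+5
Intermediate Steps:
Function('l')(g, b) = Mul(-1, g) (Function('l')(g, b) = Add(0, Mul(-1, g)) = Mul(-1, g))
Function('c')(E) = Add(-3, E) (Function('c')(E) = Mul(Rational(-1, 2), Add(Mul(-2, E), 6)) = Mul(Rational(-1, 2), Add(6, Mul(-2, E))) = Add(-3, E))
Function('H')(z) = Add(-2, Mul(-1, z)) (Function('H')(z) = Add(Add(-3, Mul(-1, -1)), Mul(-1, z)) = Add(Add(-3, 1), Mul(-1, z)) = Add(-2, Mul(-1, z)))
Function('L')(I) = Add(Rational(-1, 3), Mul(Rational(-1, 6), I)) (Function('L')(I) = Mul(Rational(-1, 6), Mul(1, Add(2, I))) = Mul(Rational(-1, 6), Add(2, I)) = Add(Rational(-1, 3), Mul(Rational(-1, 6), I)))
Add(Function('L')(Function('H')(16)), 374623) = Add(Add(Rational(-1, 3), Mul(Rational(-1, 6), Add(-2, Mul(-1, 16)))), 374623) = Add(Add(Rational(-1, 3), Mul(Rational(-1, 6), Add(-2, -16))), 374623) = Add(Add(Rational(-1, 3), Mul(Rational(-1, 6), -18)), 374623) = Add(Add(Rational(-1, 3), 3), 374623) = Add(Rational(8, 3), 374623) = Rational(1123877, 3)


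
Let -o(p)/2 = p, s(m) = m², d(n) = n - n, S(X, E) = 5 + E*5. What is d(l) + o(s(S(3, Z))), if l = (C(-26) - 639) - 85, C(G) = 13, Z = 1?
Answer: -200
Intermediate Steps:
S(X, E) = 5 + 5*E
l = -711 (l = (13 - 639) - 85 = -626 - 85 = -711)
d(n) = 0
o(p) = -2*p
d(l) + o(s(S(3, Z))) = 0 - 2*(5 + 5*1)² = 0 - 2*(5 + 5)² = 0 - 2*10² = 0 - 2*100 = 0 - 200 = -200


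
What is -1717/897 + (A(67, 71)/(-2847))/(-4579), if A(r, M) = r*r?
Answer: -573833192/299837499 ≈ -1.9138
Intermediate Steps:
A(r, M) = r**2
-1717/897 + (A(67, 71)/(-2847))/(-4579) = -1717/897 + (67**2/(-2847))/(-4579) = -1717*1/897 + (4489*(-1/2847))*(-1/4579) = -1717/897 - 4489/2847*(-1/4579) = -1717/897 + 4489/13036413 = -573833192/299837499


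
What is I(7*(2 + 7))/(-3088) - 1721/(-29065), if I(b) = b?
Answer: 3483353/89752720 ≈ 0.038811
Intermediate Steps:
I(7*(2 + 7))/(-3088) - 1721/(-29065) = (7*(2 + 7))/(-3088) - 1721/(-29065) = (7*9)*(-1/3088) - 1721*(-1/29065) = 63*(-1/3088) + 1721/29065 = -63/3088 + 1721/29065 = 3483353/89752720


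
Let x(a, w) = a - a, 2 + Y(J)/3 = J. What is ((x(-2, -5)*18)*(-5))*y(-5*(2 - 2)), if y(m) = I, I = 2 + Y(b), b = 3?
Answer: 0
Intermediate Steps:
Y(J) = -6 + 3*J
x(a, w) = 0
I = 5 (I = 2 + (-6 + 3*3) = 2 + (-6 + 9) = 2 + 3 = 5)
y(m) = 5
((x(-2, -5)*18)*(-5))*y(-5*(2 - 2)) = ((0*18)*(-5))*5 = (0*(-5))*5 = 0*5 = 0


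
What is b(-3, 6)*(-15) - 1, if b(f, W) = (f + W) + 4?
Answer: -106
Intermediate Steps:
b(f, W) = 4 + W + f (b(f, W) = (W + f) + 4 = 4 + W + f)
b(-3, 6)*(-15) - 1 = (4 + 6 - 3)*(-15) - 1 = 7*(-15) - 1 = -105 - 1 = -106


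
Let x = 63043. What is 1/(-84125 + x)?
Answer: -1/21082 ≈ -4.7434e-5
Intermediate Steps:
1/(-84125 + x) = 1/(-84125 + 63043) = 1/(-21082) = -1/21082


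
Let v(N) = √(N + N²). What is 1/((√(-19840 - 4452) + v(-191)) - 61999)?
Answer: 1/(-61999 + √36290 + 2*I*√6073) ≈ -1.6179e-5 - 4.08e-8*I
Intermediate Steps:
1/((√(-19840 - 4452) + v(-191)) - 61999) = 1/((√(-19840 - 4452) + √(-191*(1 - 191))) - 61999) = 1/((√(-24292) + √(-191*(-190))) - 61999) = 1/((2*I*√6073 + √36290) - 61999) = 1/((√36290 + 2*I*√6073) - 61999) = 1/(-61999 + √36290 + 2*I*√6073)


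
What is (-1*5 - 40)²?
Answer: 2025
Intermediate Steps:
(-1*5 - 40)² = (-5 - 40)² = (-45)² = 2025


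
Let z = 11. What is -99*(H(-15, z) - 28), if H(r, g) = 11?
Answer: 1683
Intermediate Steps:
-99*(H(-15, z) - 28) = -99*(11 - 28) = -99*(-17) = 1683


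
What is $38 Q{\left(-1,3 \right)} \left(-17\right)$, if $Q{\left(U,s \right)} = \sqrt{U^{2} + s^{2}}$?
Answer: $- 646 \sqrt{10} \approx -2042.8$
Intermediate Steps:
$38 Q{\left(-1,3 \right)} \left(-17\right) = 38 \sqrt{\left(-1\right)^{2} + 3^{2}} \left(-17\right) = 38 \sqrt{1 + 9} \left(-17\right) = 38 \sqrt{10} \left(-17\right) = - 646 \sqrt{10}$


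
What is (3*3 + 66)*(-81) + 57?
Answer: -6018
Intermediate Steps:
(3*3 + 66)*(-81) + 57 = (9 + 66)*(-81) + 57 = 75*(-81) + 57 = -6075 + 57 = -6018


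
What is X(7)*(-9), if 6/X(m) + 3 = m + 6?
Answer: -27/5 ≈ -5.4000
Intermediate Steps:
X(m) = 6/(3 + m) (X(m) = 6/(-3 + (m + 6)) = 6/(-3 + (6 + m)) = 6/(3 + m))
X(7)*(-9) = (6/(3 + 7))*(-9) = (6/10)*(-9) = (6*(⅒))*(-9) = (⅗)*(-9) = -27/5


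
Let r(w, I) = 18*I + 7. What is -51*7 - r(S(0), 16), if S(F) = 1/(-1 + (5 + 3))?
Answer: -652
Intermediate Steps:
S(F) = ⅐ (S(F) = 1/(-1 + 8) = 1/7 = ⅐)
r(w, I) = 7 + 18*I
-51*7 - r(S(0), 16) = -51*7 - (7 + 18*16) = -357 - (7 + 288) = -357 - 1*295 = -357 - 295 = -652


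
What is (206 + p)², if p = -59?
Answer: 21609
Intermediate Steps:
(206 + p)² = (206 - 59)² = 147² = 21609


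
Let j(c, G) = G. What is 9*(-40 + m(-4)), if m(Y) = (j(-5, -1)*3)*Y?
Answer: -252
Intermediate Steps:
m(Y) = -3*Y (m(Y) = (-1*3)*Y = -3*Y)
9*(-40 + m(-4)) = 9*(-40 - 3*(-4)) = 9*(-40 + 12) = 9*(-28) = -252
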